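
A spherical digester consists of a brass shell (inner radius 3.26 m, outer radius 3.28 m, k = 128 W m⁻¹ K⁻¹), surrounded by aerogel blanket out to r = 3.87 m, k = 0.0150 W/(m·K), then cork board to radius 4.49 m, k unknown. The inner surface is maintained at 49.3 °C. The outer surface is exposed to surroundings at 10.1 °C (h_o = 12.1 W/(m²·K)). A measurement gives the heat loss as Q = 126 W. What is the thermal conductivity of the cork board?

k = 0.0442 W/m·K

ΣR = ΔT/Q = |49.3 − 10.1|/126 = 0.3111 K/W
Known resistances:
  R_brass = (1/3.26 − 1/3.28)/(4πk) = 0.001870/(4π·128) = 1.163×10^-6 K/W
  R_aerogel blanket = (1/3.28 − 1/3.87)/(4πk) = 0.04648/(4π·0.0150) = 0.2466 K/W
  R_conv,out = 1/(4πr²h) = 1/(4π·4.49²·12.1) = 3.262×10^-4 K/W
R_cork board = ΣR − ΣR_known = 0.3111 − 0.2469 = 0.06420 K/W
(1/r₁−1/r₂)/(4πk) = 0.06420 ⇒ k = 0.03568/(4π·0.06420) = 0.0442 W/m·K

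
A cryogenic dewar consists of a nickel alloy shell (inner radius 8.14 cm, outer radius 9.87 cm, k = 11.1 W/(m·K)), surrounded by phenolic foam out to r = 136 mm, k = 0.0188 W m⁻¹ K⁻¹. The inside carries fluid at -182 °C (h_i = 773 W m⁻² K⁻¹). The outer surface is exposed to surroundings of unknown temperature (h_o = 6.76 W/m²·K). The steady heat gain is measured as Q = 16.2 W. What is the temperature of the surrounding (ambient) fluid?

Series resistances:
  R_conv,in = 1/(4πr²h) = 1/(4π·0.0814²·773) = 0.01554 K/W
  R_nickel alloy = (1/0.0814 − 1/0.0987)/(4πk) = 2.153/(4π·11.1) = 0.01544 K/W
  R_phenolic foam = (1/0.0987 − 1/0.136)/(4πk) = 2.779/(4π·0.0188) = 11.76 K/W
  R_conv,out = 1/(4πr²h) = 1/(4π·0.136²·6.76) = 0.6365 K/W
ΣR = 12.43 K/W
ΔT = Q·ΣR = 16.2 × 12.43 = 201.4 K
Heat flows inward, so T_out = T_in + ΔT = -182 + 201.4 = 19.4 °C

T_out = 19.4 °C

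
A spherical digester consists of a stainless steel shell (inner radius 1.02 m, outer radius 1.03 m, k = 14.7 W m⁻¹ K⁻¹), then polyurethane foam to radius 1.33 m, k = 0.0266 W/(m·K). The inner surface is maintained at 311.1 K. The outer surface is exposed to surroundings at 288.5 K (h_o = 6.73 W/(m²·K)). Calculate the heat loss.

Series thermal resistances, inner to outer:
  R_stainless steel = (1/1.02 − 1/1.03)/(4πk) = 0.009518/(4π·14.7) = 5.153×10^-5 K/W
  R_polyurethane foam = (1/1.03 − 1/1.33)/(4πk) = 0.2190/(4π·0.0266) = 0.6552 K/W
  R_conv,out = 1/(4πr²h) = 1/(4π·1.33²·6.73) = 0.006685 K/W
ΣR = 5.153×10^-5 + 0.6552 + 0.006685 = 0.6619 K/W
Q = ΔT/ΣR = (311.1 K − 288.5 K)/0.6619 = 34.1 W

Q = 34.1 W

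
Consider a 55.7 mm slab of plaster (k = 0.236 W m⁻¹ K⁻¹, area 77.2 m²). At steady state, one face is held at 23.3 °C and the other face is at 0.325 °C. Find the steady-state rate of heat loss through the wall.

Q = kA·ΔT/L = 0.236 × 77.2 × |23.3 °C − 0.325 °C| / 0.0557 = 7520 W

Q = 7.52 kW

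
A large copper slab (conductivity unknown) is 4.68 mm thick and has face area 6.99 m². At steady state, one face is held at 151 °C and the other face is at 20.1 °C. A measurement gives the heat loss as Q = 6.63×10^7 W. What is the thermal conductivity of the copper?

k = 339 W/m·K

ΣR = ΔT/Q = |151 − 20.1|/6.63×10^7 = 1.974×10^-6 K/W
L/(kA) = 1.974×10^-6 ⇒ k = 0.00468/(1.974×10^-6·6.99) = 339 W/m·K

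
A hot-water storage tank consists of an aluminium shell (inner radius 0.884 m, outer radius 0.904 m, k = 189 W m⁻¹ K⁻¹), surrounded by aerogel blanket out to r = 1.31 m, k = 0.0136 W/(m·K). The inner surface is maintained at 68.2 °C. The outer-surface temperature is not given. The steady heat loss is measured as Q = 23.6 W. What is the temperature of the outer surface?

T_out = 20.9 °C

Sum the resistances:
  R_aluminium = (1/0.884 − 1/0.904)/(4πk) = 0.02503/(4π·189) = 1.054×10^-5 K/W
  R_aerogel blanket = (1/0.904 − 1/1.31)/(4πk) = 0.3428/(4π·0.0136) = 2.006 K/W
ΣR = 2.006 K/W
ΔT = Q·ΣR = 23.6 × 2.006 = 47.34 K
Heat flows outward, so T_out = T_in − ΔT = 68.2 − 47.34 = 20.9 °C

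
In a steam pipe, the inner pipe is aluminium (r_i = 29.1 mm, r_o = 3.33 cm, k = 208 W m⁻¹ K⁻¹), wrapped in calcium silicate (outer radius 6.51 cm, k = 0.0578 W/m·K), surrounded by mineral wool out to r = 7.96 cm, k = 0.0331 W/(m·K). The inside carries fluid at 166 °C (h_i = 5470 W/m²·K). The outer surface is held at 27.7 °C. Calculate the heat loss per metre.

Q' = 49.1 W/m

Resistance network (inner→outer):
  R'_conv,in = 1/(2πr h) = 1/(2π·0.0291·5470) = 9.999×10^-4 m·K/W
  R'_aluminium = ln(0.0333/0.0291)/(2πk) = 0.1348/(2π·208) = 1.032×10^-4 m·K/W
  R'_calcium silicate = ln(0.0651/0.0333)/(2πk) = 0.6704/(2π·0.0578) = 1.846 m·K/W
  R'_mineral wool = ln(0.0796/0.0651)/(2πk) = 0.2011/(2π·0.0331) = 0.9669 m·K/W
ΣR = 9.999×10^-4 + 1.032×10^-4 + 1.846 + 0.9669 = 2.814 m·K/W
Q' = ΔT/ΣR = (166 °C − 27.7 °C)/2.814 = 49.1 W/m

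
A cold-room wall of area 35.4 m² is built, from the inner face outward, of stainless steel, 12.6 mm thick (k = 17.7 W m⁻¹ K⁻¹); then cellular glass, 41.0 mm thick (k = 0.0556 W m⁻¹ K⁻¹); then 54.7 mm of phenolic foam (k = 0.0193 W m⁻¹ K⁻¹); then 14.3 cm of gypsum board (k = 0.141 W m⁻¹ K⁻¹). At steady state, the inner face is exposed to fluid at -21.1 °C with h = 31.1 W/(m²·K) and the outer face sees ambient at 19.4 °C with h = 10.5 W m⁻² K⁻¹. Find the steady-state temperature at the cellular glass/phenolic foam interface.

Treat each layer as a resistance in series:
  R_conv,in = 1/(hA) = 1/(31.1·35.4) = 9.083×10^-4 K/W
  R_stainless steel = L/(kA) = 0.0126/(17.7·35.4) = 2.011×10^-5 K/W
  R_cellular glass = L/(kA) = 0.0410/(0.0556·35.4) = 0.02083 K/W
  R_phenolic foam = L/(kA) = 0.0547/(0.0193·35.4) = 0.08006 K/W
  R_gypsum board = L/(kA) = 0.143/(0.141·35.4) = 0.02865 K/W
  R_conv,out = 1/(hA) = 1/(10.5·35.4) = 0.002690 K/W
ΣR = 9.083×10^-4 + 2.011×10^-5 + 0.02083 + 0.08006 + 0.02865 + 0.002690 = 0.1332 K/W
Q = ΔT/ΣR = (-21.1 °C − 19.4 °C)/0.1332 = -304.1 W
From the inner boundary to the cellular glass/phenolic foam interface, ΣR_partial = 0.02176 K/W.
T_interface = T_in − Q·ΣR_partial = -21.1 °C − (-304.1)(0.02176) = -14.5 °C

T = -14.5 °C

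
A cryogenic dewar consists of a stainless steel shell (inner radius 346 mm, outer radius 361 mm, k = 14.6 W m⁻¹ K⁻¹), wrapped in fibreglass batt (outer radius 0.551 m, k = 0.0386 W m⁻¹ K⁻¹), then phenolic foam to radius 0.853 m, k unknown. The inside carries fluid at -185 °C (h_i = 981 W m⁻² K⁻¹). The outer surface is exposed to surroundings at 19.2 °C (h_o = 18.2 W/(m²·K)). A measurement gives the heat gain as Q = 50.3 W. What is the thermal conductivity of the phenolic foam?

ΣR = ΔT/Q = |-185 − 19.2|/50.3 = 4.060 K/W
Known resistances:
  R_conv,in = 1/(4πr²h) = 1/(4π·0.346²·981) = 6.776×10^-4 K/W
  R_stainless steel = (1/0.346 − 1/0.361)/(4πk) = 0.1201/(4π·14.6) = 6.546×10^-4 K/W
  R_fibreglass batt = (1/0.361 − 1/0.551)/(4πk) = 0.9552/(4π·0.0386) = 1.969 K/W
  R_conv,out = 1/(4πr²h) = 1/(4π·0.853²·18.2) = 0.006009 K/W
R_phenolic foam = ΣR − ΣR_known = 4.060 − 1.976 = 2.084 K/W
(1/r₁−1/r₂)/(4πk) = 2.084 ⇒ k = 0.6425/(4π·2.084) = 0.0245 W/m·K

k = 0.0245 W/m·K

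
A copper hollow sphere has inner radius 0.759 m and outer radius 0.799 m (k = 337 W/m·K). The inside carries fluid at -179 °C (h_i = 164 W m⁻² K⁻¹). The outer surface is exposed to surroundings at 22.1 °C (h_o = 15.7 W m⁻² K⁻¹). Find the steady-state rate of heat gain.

Treat each layer as a resistance in series:
  R_conv,in = 1/(4πr²h) = 1/(4π·0.759²·164) = 8.423×10^-4 K/W
  R_copper = (1/0.759 − 1/0.799)/(4πk) = 0.06596/(4π·337) = 1.558×10^-5 K/W
  R_conv,out = 1/(4πr²h) = 1/(4π·0.799²·15.7) = 0.007940 K/W
ΣR = 8.423×10^-4 + 1.558×10^-5 + 0.007940 = 0.008798 K/W
Q = ΔT/ΣR = (-179 °C − 22.1 °C)/0.008798 = -22900 W
(Negative Q ⇒ heat flows inward; heat gain = 22900 W.)

Q = 22.9 kW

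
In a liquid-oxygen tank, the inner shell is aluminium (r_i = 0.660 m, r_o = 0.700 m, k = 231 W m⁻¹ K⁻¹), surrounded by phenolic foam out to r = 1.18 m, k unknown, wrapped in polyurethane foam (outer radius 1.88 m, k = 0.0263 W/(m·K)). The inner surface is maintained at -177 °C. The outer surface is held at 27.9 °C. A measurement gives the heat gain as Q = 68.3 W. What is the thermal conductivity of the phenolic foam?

ΣR = ΔT/Q = |-177 − 27.9|/68.3 = 3.000 K/W
Known resistances:
  R_aluminium = (1/0.660 − 1/0.700)/(4πk) = 0.08658/(4π·231) = 2.983×10^-5 K/W
  R_polyurethane foam = (1/1.18 − 1/1.88)/(4πk) = 0.3155/(4π·0.0263) = 0.9548 K/W
R_phenolic foam = ΣR − ΣR_known = 3.000 − 0.9548 = 2.045 K/W
(1/r₁−1/r₂)/(4πk) = 2.045 ⇒ k = 0.5811/(4π·2.045) = 0.0226 W/m·K

k = 0.0226 W/m·K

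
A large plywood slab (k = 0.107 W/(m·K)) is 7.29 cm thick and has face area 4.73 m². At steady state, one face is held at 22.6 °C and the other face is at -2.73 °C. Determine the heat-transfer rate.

Q = 176 W

Q = kA·ΔT/L = 0.107 × 4.73 × |22.6 °C − -2.73 °C| / 0.0729 = 176 W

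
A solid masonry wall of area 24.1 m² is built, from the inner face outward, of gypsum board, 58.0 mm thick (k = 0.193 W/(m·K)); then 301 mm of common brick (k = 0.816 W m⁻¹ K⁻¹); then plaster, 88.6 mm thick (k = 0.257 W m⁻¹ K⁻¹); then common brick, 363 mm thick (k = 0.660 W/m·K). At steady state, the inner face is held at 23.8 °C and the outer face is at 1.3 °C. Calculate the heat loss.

Treat each layer as a resistance in series:
  R_gypsum board = L/(kA) = 0.0580/(0.193·24.1) = 0.01247 K/W
  R_common brick = L/(kA) = 0.301/(0.816·24.1) = 0.01531 K/W
  R_plaster = L/(kA) = 0.0886/(0.257·24.1) = 0.01430 K/W
  R_common brick = L/(kA) = 0.363/(0.660·24.1) = 0.02282 K/W
ΣR = 0.01247 + 0.01531 + 0.01430 + 0.02282 = 0.06490 K/W
Q = ΔT/ΣR = (23.8 °C − 1.3 °C)/0.06490 = 347 W

Q = 347 W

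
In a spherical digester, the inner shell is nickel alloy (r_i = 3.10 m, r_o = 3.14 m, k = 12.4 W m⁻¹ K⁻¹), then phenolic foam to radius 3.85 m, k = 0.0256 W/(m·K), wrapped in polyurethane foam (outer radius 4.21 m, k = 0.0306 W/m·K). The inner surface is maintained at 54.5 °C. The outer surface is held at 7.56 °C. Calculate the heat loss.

Q = 195 W

Series thermal resistances, inner to outer:
  R_nickel alloy = (1/3.10 − 1/3.14)/(4πk) = 0.004109/(4π·12.4) = 2.637×10^-5 K/W
  R_phenolic foam = (1/3.14 − 1/3.85)/(4πk) = 0.05873/(4π·0.0256) = 0.1826 K/W
  R_polyurethane foam = (1/3.85 − 1/4.21)/(4πk) = 0.02221/(4π·0.0306) = 0.05776 K/W
ΣR = 2.637×10^-5 + 0.1826 + 0.05776 = 0.2404 K/W
Q = ΔT/ΣR = (54.5 °C − 7.56 °C)/0.2404 = 195 W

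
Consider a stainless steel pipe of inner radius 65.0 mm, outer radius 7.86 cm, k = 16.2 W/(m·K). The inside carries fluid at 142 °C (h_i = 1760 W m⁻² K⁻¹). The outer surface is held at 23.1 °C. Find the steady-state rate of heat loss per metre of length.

Treat each layer as a resistance in series:
  R'_conv,in = 1/(2πr h) = 1/(2π·0.0650·1760) = 0.001391 m·K/W
  R'_stainless steel = ln(0.0786/0.0650)/(2πk) = 0.1900/(2π·16.2) = 0.001866 m·K/W
ΣR = 0.001391 + 0.001866 = 0.003257 m·K/W
Q' = ΔT/ΣR = (142 °C − 23.1 °C)/0.003257 = 36500 W/m

Q' = 36500 W/m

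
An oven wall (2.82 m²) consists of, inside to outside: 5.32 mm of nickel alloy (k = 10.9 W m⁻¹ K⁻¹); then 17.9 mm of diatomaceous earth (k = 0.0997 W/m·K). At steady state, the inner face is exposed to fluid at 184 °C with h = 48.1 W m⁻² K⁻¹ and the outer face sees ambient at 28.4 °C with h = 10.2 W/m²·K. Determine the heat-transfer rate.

Series thermal resistances, inner to outer:
  R_conv,in = 1/(hA) = 1/(48.1·2.82) = 0.007372 K/W
  R_nickel alloy = L/(kA) = 0.00532/(10.9·2.82) = 1.731×10^-4 K/W
  R_diatomaceous earth = L/(kA) = 0.0179/(0.0997·2.82) = 0.06367 K/W
  R_conv,out = 1/(hA) = 1/(10.2·2.82) = 0.03477 K/W
ΣR = 0.007372 + 1.731×10^-4 + 0.06367 + 0.03477 = 0.1060 K/W
Q = ΔT/ΣR = (184 °C − 28.4 °C)/0.1060 = 1470 W

Q = 1470 W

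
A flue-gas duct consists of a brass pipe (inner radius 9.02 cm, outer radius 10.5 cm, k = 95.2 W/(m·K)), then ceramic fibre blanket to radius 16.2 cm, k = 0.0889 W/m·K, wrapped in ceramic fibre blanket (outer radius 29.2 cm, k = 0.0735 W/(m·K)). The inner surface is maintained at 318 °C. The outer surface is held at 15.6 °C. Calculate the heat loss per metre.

Q' = 147 W/m

Treat each layer as a resistance in series:
  R'_brass = ln(0.105/0.0902)/(2πk) = 0.1519/(2π·95.2) = 2.540×10^-4 m·K/W
  R'_ceramic fibre blanket = ln(0.162/0.105)/(2πk) = 0.4336/(2π·0.0889) = 0.7763 m·K/W
  R'_ceramic fibre blanket = ln(0.292/0.162)/(2πk) = 0.5892/(2π·0.0735) = 1.276 m·K/W
ΣR = 2.540×10^-4 + 0.7763 + 1.276 = 2.053 m·K/W
Q' = ΔT/ΣR = (318 °C − 15.6 °C)/2.053 = 147 W/m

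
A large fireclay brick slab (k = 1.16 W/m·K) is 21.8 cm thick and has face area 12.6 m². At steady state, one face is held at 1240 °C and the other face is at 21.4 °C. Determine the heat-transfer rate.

Q = 81.7 kW

Q = kA·ΔT/L = 1.16 × 12.6 × |1240 °C − 21.4 °C| / 0.218 = 81700 W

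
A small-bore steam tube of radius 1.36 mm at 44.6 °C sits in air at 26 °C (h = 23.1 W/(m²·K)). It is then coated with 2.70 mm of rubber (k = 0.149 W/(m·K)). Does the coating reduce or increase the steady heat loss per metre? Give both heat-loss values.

Critical radius for a cylinder: r_cr = k/h = 0.00645 m = 0.645 cm.
Outer radius after coating: r₂ = 0.00136 + 0.00270 = 0.00406 m.
Since r₁ < r_cr and r₂ ≤ r_cr, the coating moves toward the maximum at r_cr — heat loss rises.
Bare: R = 1/(2πr₁h) = 5.066 m·K/W; Q = 18.6/5.066 = 3.67 W/m.
Coated: R = R_cond + R_conv = 2.865 m·K/W; Q = 18.6/2.865 = 6.49 W/m.

increases: 3.67 → 6.49 W/m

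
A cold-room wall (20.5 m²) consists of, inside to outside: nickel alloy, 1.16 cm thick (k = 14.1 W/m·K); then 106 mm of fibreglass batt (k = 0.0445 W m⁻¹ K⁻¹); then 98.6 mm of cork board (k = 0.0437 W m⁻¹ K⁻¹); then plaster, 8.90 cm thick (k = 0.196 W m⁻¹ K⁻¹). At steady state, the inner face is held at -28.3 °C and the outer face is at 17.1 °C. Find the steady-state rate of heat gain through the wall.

Q = 183 W

Resistance network (inner→outer):
  R_nickel alloy = L/(kA) = 0.0116/(14.1·20.5) = 4.013×10^-5 K/W
  R_fibreglass batt = L/(kA) = 0.106/(0.0445·20.5) = 0.1162 K/W
  R_cork board = L/(kA) = 0.0986/(0.0437·20.5) = 0.1101 K/W
  R_plaster = L/(kA) = 0.0890/(0.196·20.5) = 0.02215 K/W
ΣR = 4.013×10^-5 + 0.1162 + 0.1101 + 0.02215 = 0.2485 K/W
Q = ΔT/ΣR = (-28.3 °C − 17.1 °C)/0.2485 = -183 W
(Negative Q ⇒ heat flows inward; heat gain = 183 W.)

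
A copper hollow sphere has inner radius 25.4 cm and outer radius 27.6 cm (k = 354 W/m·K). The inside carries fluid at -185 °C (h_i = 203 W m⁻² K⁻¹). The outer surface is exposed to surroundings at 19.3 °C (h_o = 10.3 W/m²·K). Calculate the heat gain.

Q = 1900 W

Treat each layer as a resistance in series:
  R_conv,in = 1/(4πr²h) = 1/(4π·0.254²·203) = 0.006076 K/W
  R_copper = (1/0.254 − 1/0.276)/(4πk) = 0.3138/(4π·354) = 7.055×10^-5 K/W
  R_conv,out = 1/(4πr²h) = 1/(4π·0.276²·10.3) = 0.1014 K/W
ΣR = 0.006076 + 7.055×10^-5 + 0.1014 = 0.1075 K/W
Q = ΔT/ΣR = (-185 °C − 19.3 °C)/0.1075 = -1900 W
(Negative Q ⇒ heat flows inward; heat gain = 1900 W.)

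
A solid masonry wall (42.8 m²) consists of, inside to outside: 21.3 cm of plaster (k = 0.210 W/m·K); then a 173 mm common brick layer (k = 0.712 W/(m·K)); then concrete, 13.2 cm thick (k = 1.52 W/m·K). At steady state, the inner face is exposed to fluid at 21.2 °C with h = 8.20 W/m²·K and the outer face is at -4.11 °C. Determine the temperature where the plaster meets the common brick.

Series thermal resistances, inner to outer:
  R_conv,in = 1/(hA) = 1/(8.20·42.8) = 0.002849 K/W
  R_plaster = L/(kA) = 0.213/(0.210·42.8) = 0.02370 K/W
  R_common brick = L/(kA) = 0.173/(0.712·42.8) = 0.005677 K/W
  R_concrete = L/(kA) = 0.132/(1.52·42.8) = 0.002029 K/W
ΣR = 0.002849 + 0.02370 + 0.005677 + 0.002029 = 0.03426 K/W
Q = ΔT/ΣR = (21.2 °C − -4.11 °C)/0.03426 = 738.8 W
From the inner boundary to the plaster/common brick interface, ΣR_partial = 0.02655 K/W.
T_interface = T_in − Q·ΣR_partial = 21.2 °C − (738.8)(0.02655) = 1.58 °C

T = 1.58 °C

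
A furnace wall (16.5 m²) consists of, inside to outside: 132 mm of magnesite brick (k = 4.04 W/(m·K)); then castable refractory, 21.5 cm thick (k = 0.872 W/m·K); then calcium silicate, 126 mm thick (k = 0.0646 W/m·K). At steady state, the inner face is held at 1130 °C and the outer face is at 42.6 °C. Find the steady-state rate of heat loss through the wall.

Series thermal resistances, inner to outer:
  R_magnesite brick = L/(kA) = 0.132/(4.04·16.5) = 0.001980 K/W
  R_castable refractory = L/(kA) = 0.215/(0.872·16.5) = 0.01494 K/W
  R_calcium silicate = L/(kA) = 0.126/(0.0646·16.5) = 0.1182 K/W
ΣR = 0.001980 + 0.01494 + 0.1182 = 0.1351 K/W
Q = ΔT/ΣR = (1130 °C − 42.6 °C)/0.1351 = 8050 W

Q = 8.05 kW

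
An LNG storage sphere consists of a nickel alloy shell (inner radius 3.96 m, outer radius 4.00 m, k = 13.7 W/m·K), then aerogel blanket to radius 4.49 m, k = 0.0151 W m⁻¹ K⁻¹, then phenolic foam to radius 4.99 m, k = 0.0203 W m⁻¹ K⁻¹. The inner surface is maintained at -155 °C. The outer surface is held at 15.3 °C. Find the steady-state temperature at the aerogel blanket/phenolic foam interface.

T = -49.1 °C

Series thermal resistances, inner to outer:
  R_nickel alloy = (1/3.96 − 1/4.00)/(4πk) = 0.002525/(4π·13.7) = 1.467×10^-5 K/W
  R_aerogel blanket = (1/4.00 − 1/4.49)/(4πk) = 0.02728/(4π·0.0151) = 0.1438 K/W
  R_phenolic foam = (1/4.49 − 1/4.99)/(4πk) = 0.02232/(4π·0.0203) = 0.08748 K/W
ΣR = 1.467×10^-5 + 0.1438 + 0.08748 = 0.2313 K/W
Q = ΔT/ΣR = (-155 °C − 15.3 °C)/0.2313 = -736.3 W
From the inner boundary to the aerogel blanket/phenolic foam interface, ΣR_partial = 0.1438 K/W.
T_interface = T_in − Q·ΣR_partial = -155 °C − (-736.3)(0.1438) = -49.1 °C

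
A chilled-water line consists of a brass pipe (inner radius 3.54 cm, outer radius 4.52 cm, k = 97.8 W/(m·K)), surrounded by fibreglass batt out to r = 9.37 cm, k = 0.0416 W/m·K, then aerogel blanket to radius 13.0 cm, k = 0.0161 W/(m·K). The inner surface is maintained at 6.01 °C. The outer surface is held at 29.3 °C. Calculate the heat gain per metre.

Q' = 3.86 W/m

Resistance network (inner→outer):
  R'_brass = ln(0.0452/0.0354)/(2πk) = 0.2444/(2π·97.8) = 3.977×10^-4 m·K/W
  R'_fibreglass batt = ln(0.0937/0.0452)/(2πk) = 0.7290/(2π·0.0416) = 2.789 m·K/W
  R'_aerogel blanket = ln(0.130/0.0937)/(2πk) = 0.3274/(2π·0.0161) = 3.237 m·K/W
ΣR = 3.977×10^-4 + 2.789 + 3.237 = 6.026 m·K/W
Q' = ΔT/ΣR = (6.01 °C − 29.3 °C)/6.026 = -3.86 W/m
(Negative Q' ⇒ heat flows inward; heat gain = 3.86 W/m.)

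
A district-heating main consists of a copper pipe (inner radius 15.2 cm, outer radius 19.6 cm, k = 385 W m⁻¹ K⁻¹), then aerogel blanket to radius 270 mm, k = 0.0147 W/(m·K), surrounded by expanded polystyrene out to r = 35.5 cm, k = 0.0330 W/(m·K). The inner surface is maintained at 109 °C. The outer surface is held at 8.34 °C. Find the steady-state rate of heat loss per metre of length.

Resistance network (inner→outer):
  R'_copper = ln(0.196/0.152)/(2πk) = 0.2542/(2π·385) = 1.051×10^-4 m·K/W
  R'_aerogel blanket = ln(0.270/0.196)/(2πk) = 0.3203/(2π·0.0147) = 3.468 m·K/W
  R'_expanded polystyrene = ln(0.355/0.270)/(2πk) = 0.2737/(2π·0.0330) = 1.320 m·K/W
ΣR = 1.051×10^-4 + 3.468 + 1.320 = 4.788 m·K/W
Q' = ΔT/ΣR = (109 °C − 8.34 °C)/4.788 = 21.0 W/m

Q' = 21.0 W/m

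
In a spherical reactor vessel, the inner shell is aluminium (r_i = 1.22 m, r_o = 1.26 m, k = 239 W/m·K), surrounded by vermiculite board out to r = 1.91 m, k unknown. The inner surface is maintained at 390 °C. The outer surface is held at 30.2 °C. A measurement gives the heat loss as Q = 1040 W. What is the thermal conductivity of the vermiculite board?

k = 0.0621 W/m·K

ΣR = ΔT/Q = |390 − 30.2|/1040 = 0.3460 K/W
Known resistances:
  R_aluminium = (1/1.22 − 1/1.26)/(4πk) = 0.02602/(4π·239) = 8.664×10^-6 K/W
R_vermiculite board = ΣR − ΣR_known = 0.3460 − 8.664×10^-6 = 0.3460 K/W
(1/r₁−1/r₂)/(4πk) = 0.3460 ⇒ k = 0.2701/(4π·0.3460) = 0.0621 W/m·K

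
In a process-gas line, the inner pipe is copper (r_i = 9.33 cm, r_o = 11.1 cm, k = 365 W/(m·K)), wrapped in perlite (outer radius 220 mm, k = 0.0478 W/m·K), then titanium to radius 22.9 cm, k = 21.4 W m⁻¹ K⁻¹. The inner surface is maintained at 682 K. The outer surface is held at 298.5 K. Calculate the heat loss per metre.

Q' = 168 W/m

Resistance network (inner→outer):
  R'_copper = ln(0.111/0.0933)/(2πk) = 0.1737/(2π·365) = 7.574×10^-5 m·K/W
  R'_perlite = ln(0.220/0.111)/(2πk) = 0.6841/(2π·0.0478) = 2.278 m·K/W
  R'_titanium = ln(0.229/0.220)/(2πk) = 0.04009/(2π·21.4) = 2.982×10^-4 m·K/W
ΣR = 7.574×10^-5 + 2.278 + 2.982×10^-4 = 2.278 m·K/W
Q' = ΔT/ΣR = (682 K − 298.5 K)/2.278 = 168 W/m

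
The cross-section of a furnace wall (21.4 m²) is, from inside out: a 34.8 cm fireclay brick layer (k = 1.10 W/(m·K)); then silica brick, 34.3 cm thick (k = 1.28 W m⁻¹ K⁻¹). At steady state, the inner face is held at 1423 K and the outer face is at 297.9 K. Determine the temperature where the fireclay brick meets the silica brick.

T = 814 K

Series thermal resistances, inner to outer:
  R_fireclay brick = L/(kA) = 0.348/(1.10·21.4) = 0.01478 K/W
  R_silica brick = L/(kA) = 0.343/(1.28·21.4) = 0.01252 K/W
ΣR = 0.01478 + 0.01252 = 0.02730 K/W
Q = ΔT/ΣR = (1423 K − 297.9 K)/0.02730 = 41210 W
From the inner boundary to the fireclay brick/silica brick interface, ΣR_partial = 0.01478 K/W.
T_interface = T_in − Q·ΣR_partial = 1423 K − (41210)(0.01478) = 814 K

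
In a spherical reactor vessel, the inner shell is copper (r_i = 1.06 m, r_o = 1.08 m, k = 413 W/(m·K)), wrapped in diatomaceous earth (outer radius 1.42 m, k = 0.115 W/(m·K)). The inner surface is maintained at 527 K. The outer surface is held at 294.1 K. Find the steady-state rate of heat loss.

Q = 1520 W

Series thermal resistances, inner to outer:
  R_copper = (1/1.06 − 1/1.08)/(4πk) = 0.01747/(4π·413) = 3.366×10^-6 K/W
  R_diatomaceous earth = (1/1.08 − 1/1.42)/(4πk) = 0.2217/(4π·0.115) = 0.1534 K/W
ΣR = 3.366×10^-6 + 0.1534 = 0.1534 K/W
Q = ΔT/ΣR = (527 K − 294.1 K)/0.1534 = 1520 W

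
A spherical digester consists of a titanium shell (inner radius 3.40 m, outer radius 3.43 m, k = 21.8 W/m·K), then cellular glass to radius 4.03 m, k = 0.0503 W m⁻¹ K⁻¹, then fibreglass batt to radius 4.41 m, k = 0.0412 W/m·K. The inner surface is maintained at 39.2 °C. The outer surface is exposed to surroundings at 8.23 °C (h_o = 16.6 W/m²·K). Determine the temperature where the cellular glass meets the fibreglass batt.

T = 19.9 °C

Treat each layer as a resistance in series:
  R_titanium = (1/3.40 − 1/3.43)/(4πk) = 0.002572/(4π·21.8) = 9.390×10^-6 K/W
  R_cellular glass = (1/3.43 − 1/4.03)/(4πk) = 0.04341/(4π·0.0503) = 0.06867 K/W
  R_fibreglass batt = (1/4.03 − 1/4.41)/(4πk) = 0.02138/(4π·0.0412) = 0.04130 K/W
  R_conv,out = 1/(4πr²h) = 1/(4π·4.41²·16.6) = 2.465×10^-4 K/W
ΣR = 9.390×10^-6 + 0.06867 + 0.04130 + 2.465×10^-4 = 0.1102 K/W
Q = ΔT/ΣR = (39.2 °C − 8.23 °C)/0.1102 = 281.0 W
From the inner boundary to the cellular glass/fibreglass batt interface, ΣR_partial = 0.06868 K/W.
T_interface = T_in − Q·ΣR_partial = 39.2 °C − (281.0)(0.06868) = 19.9 °C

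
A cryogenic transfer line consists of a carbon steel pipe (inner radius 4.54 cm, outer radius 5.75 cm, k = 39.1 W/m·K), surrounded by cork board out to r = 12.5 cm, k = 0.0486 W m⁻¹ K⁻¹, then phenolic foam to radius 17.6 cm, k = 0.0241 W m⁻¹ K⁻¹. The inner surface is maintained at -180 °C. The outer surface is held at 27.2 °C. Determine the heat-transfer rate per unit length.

Q' = 43.1 W/m

Resistance network (inner→outer):
  R'_carbon steel = ln(0.0575/0.0454)/(2πk) = 0.2363/(2π·39.1) = 9.617×10^-4 m·K/W
  R'_cork board = ln(0.125/0.0575)/(2πk) = 0.7765/(2π·0.0486) = 2.543 m·K/W
  R'_phenolic foam = ln(0.176/0.125)/(2πk) = 0.3422/(2π·0.0241) = 2.260 m·K/W
ΣR = 9.617×10^-4 + 2.543 + 2.260 = 4.804 m·K/W
Q' = ΔT/ΣR = (-180 °C − 27.2 °C)/4.804 = -43.1 W/m
(Negative Q' ⇒ heat flows inward; heat gain = 43.1 W/m.)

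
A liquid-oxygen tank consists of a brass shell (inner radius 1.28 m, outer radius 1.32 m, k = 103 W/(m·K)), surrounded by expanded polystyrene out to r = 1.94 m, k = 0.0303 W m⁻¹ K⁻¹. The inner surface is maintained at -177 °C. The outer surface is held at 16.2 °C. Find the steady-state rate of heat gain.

Treat each layer as a resistance in series:
  R_brass = (1/1.28 − 1/1.32)/(4πk) = 0.02367/(4π·103) = 1.829×10^-5 K/W
  R_expanded polystyrene = (1/1.32 − 1/1.94)/(4πk) = 0.2421/(4π·0.0303) = 0.6359 K/W
ΣR = 1.829×10^-5 + 0.6359 = 0.6359 K/W
Q = ΔT/ΣR = (-177 °C − 16.2 °C)/0.6359 = -304 W
(Negative Q ⇒ heat flows inward; heat gain = 304 W.)

Q = 304 W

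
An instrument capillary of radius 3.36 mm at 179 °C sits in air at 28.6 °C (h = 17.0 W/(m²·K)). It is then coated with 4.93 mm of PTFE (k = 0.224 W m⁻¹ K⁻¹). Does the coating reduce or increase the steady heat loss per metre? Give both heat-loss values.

Critical radius for a cylinder: r_cr = k/h = 0.0132 m = 1.32 cm.
Outer radius after coating: r₂ = 0.00336 + 0.00493 = 0.00829 m.
Since r₁ < r_cr and r₂ ≤ r_cr, the coating moves toward the maximum at r_cr — heat loss rises.
Bare: R = 1/(2πr₁h) = 2.786 m·K/W; Q = 150.4/2.786 = 54.0 W/m.
Coated: R = R_cond + R_conv = 1.771 m·K/W; Q = 150.4/1.771 = 84.9 W/m.

increases: 54.0 → 84.9 W/m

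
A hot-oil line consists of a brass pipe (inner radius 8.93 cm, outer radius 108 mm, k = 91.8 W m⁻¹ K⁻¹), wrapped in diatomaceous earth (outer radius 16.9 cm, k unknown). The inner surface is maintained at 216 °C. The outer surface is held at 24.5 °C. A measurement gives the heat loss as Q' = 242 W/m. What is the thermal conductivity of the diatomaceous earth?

ΣR = ΔT/Q' = |216 − 24.5|/242 = 0.7913 m·K/W
Known resistances:
  R'_brass = ln(0.108/0.0893)/(2πk) = 0.1901/(2π·91.8) = 3.296×10^-4 m·K/W
R_diatomaceous earth = ΣR − ΣR_known = 0.7913 − 3.296×10^-4 = 0.7910 m·K/W
ln(r₂/r₁)/(2πk) = 0.7910 ⇒ k = 0.4478/(2π·0.7910) = 0.0901 W/m·K

k = 0.0901 W/m·K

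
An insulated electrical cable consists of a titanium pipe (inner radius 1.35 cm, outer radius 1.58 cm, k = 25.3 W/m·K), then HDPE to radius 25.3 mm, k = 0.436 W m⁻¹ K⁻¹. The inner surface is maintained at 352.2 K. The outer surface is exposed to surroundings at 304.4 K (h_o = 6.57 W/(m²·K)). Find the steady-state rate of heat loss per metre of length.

Q' = 42.3 W/m

Resistance network (inner→outer):
  R'_titanium = ln(0.0158/0.0135)/(2πk) = 0.1573/(2π·25.3) = 9.897×10^-4 m·K/W
  R'_HDPE = ln(0.0253/0.0158)/(2πk) = 0.4708/(2π·0.436) = 0.1719 m·K/W
  R'_conv,out = 1/(2πr h) = 1/(2π·0.0253·6.57) = 0.9575 m·K/W
ΣR = 9.897×10^-4 + 0.1719 + 0.9575 = 1.130 m·K/W
Q' = ΔT/ΣR = (352.2 K − 304.4 K)/1.130 = 42.3 W/m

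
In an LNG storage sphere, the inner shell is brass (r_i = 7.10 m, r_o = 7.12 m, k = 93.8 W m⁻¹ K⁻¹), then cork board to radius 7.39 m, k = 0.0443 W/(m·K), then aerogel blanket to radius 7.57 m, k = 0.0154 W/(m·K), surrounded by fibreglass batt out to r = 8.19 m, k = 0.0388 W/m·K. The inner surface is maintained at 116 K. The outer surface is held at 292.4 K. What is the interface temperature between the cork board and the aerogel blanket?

T = 151 K

Series thermal resistances, inner to outer:
  R_brass = (1/7.10 − 1/7.12)/(4πk) = 3.956×10^-4/(4π·93.8) = 3.356×10^-7 K/W
  R_cork board = (1/7.12 − 1/7.39)/(4πk) = 0.005131/(4π·0.0443) = 0.009218 K/W
  R_aerogel blanket = (1/7.39 − 1/7.57)/(4πk) = 0.003218/(4π·0.0154) = 0.01663 K/W
  R_fibreglass batt = (1/7.57 − 1/8.19)/(4πk) = 0.01000/(4π·0.0388) = 0.02051 K/W
ΣR = 3.356×10^-7 + 0.009218 + 0.01663 + 0.02051 = 0.04636 K/W
Q = ΔT/ΣR = (116 K − 292.4 K)/0.04636 = -3805 W
From the inner boundary to the cork board/aerogel blanket interface, ΣR_partial = 0.009218 K/W.
T_interface = T_in − Q·ΣR_partial = 116 K − (-3805)(0.009218) = 151 K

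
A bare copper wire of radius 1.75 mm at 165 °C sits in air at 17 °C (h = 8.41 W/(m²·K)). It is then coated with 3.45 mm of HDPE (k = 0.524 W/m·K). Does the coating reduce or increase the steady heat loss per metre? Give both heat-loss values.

Critical radius for a cylinder: r_cr = k/h = 0.0623 m = 6.23 cm.
Outer radius after coating: r₂ = 0.00175 + 0.00345 = 0.00520 m.
Since r₁ < r_cr and r₂ ≤ r_cr, the coating moves toward the maximum at r_cr — heat loss rises.
Bare: R = 1/(2πr₁h) = 10.81 m·K/W; Q = 148/10.81 = 13.7 W/m.
Coated: R = R_cond + R_conv = 3.970 m·K/W; Q = 148/3.970 = 37.3 W/m.

increases: 13.7 → 37.3 W/m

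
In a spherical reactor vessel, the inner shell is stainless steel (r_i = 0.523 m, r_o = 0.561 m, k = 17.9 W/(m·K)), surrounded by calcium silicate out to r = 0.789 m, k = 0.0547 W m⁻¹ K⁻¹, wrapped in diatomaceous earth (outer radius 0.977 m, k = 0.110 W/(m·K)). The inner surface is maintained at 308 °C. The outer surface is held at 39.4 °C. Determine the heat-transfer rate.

Q = 290 W

Treat each layer as a resistance in series:
  R_stainless steel = (1/0.523 − 1/0.561)/(4πk) = 0.1295/(4π·17.9) = 5.758×10^-4 K/W
  R_calcium silicate = (1/0.561 − 1/0.789)/(4πk) = 0.5151/(4π·0.0547) = 0.7494 K/W
  R_diatomaceous earth = (1/0.789 − 1/0.977)/(4πk) = 0.2439/(4π·0.110) = 0.1764 K/W
ΣR = 5.758×10^-4 + 0.7494 + 0.1764 = 0.9264 K/W
Q = ΔT/ΣR = (308 °C − 39.4 °C)/0.9264 = 290 W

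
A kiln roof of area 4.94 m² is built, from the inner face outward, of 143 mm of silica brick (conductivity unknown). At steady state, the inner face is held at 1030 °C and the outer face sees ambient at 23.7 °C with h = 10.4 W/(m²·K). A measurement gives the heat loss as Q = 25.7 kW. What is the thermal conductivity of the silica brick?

k = 1.47 W/m·K

ΣR = ΔT/Q = |1030 − 23.7|/25700 = 0.03916 K/W
Known resistances:
  R_conv,out = 1/(hA) = 1/(10.4·4.94) = 0.01946 K/W
R_silica brick = ΣR − ΣR_known = 0.03916 − 0.01946 = 0.01970 K/W
L/(kA) = 0.01970 ⇒ k = 0.143/(0.01970·4.94) = 1.47 W/m·K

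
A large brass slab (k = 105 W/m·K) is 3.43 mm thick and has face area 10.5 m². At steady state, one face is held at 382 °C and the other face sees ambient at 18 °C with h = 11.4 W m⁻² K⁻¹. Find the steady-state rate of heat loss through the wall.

Q = 43.6 kW

Series thermal resistances, inner to outer:
  R_brass = L/(kA) = 0.00343/(105·10.5) = 3.111×10^-6 K/W
  R_conv,out = 1/(hA) = 1/(11.4·10.5) = 0.008354 K/W
ΣR = 3.111×10^-6 + 0.008354 = 0.008357 K/W
Q = ΔT/ΣR = (382 °C − 18 °C)/0.008357 = 43600 W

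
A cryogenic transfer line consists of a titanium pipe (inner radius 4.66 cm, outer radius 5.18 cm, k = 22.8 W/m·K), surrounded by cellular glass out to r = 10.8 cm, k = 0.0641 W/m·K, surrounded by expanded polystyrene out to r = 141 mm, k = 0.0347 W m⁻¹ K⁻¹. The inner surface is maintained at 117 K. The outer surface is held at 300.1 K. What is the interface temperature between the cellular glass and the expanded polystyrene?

Resistance network (inner→outer):
  R'_titanium = ln(0.0518/0.0466)/(2πk) = 0.1058/(2π·22.8) = 7.385×10^-4 m·K/W
  R'_cellular glass = ln(0.108/0.0518)/(2πk) = 0.7347/(2π·0.0641) = 1.824 m·K/W
  R'_expanded polystyrene = ln(0.141/0.108)/(2πk) = 0.2666/(2π·0.0347) = 1.223 m·K/W
ΣR = 7.385×10^-4 + 1.824 + 1.223 = 3.048 m·K/W
Q' = ΔT/ΣR = (117 K − 300.1 K)/3.048 = -60.07 W/m
From the inner boundary to the cellular glass/expanded polystyrene interface, ΣR_partial = 1.825 m·K/W.
T_interface = T_in − Q'·ΣR_partial = 117 K − (-60.07)(1.825) = 226.6 K

T = 226.6 K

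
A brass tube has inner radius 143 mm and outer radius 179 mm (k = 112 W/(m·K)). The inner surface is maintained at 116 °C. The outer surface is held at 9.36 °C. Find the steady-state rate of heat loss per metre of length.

Q' = 3.34×10^5 W/m

Q' = 2πk·ΔT/ln(r₂/r₁) = 2π × 112 × 106.64 / ln(0.179/0.143) = 3.34×10^5 W/m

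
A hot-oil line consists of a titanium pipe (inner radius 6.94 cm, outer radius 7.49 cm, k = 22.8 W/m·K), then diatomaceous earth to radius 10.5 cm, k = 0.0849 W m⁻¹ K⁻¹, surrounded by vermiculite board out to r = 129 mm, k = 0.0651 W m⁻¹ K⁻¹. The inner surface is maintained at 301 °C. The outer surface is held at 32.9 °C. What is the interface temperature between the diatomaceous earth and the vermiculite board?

Series thermal resistances, inner to outer:
  R'_titanium = ln(0.0749/0.0694)/(2πk) = 0.07627/(2π·22.8) = 5.324×10^-4 m·K/W
  R'_diatomaceous earth = ln(0.105/0.0749)/(2πk) = 0.3378/(2π·0.0849) = 0.6333 m·K/W
  R'_vermiculite board = ln(0.129/0.105)/(2πk) = 0.2059/(2π·0.0651) = 0.5033 m·K/W
ΣR = 5.324×10^-4 + 0.6333 + 0.5033 = 1.137 m·K/W
Q' = ΔT/ΣR = (301 °C − 32.9 °C)/1.137 = 235.8 W/m
From the inner boundary to the diatomaceous earth/vermiculite board interface, ΣR_partial = 0.6338 m·K/W.
T_interface = T_in − Q'·ΣR_partial = 301 °C − (235.8)(0.6338) = 152 °C

T = 152 °C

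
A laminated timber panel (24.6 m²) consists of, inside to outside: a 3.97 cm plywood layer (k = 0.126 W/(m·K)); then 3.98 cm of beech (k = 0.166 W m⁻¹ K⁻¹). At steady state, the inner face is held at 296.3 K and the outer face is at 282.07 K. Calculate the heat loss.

Treat each layer as a resistance in series:
  R_plywood = L/(kA) = 0.0397/(0.126·24.6) = 0.01281 K/W
  R_beech = L/(kA) = 0.0398/(0.166·24.6) = 0.009746 K/W
ΣR = 0.01281 + 0.009746 = 0.02256 K/W
Q = ΔT/ΣR = (296.3 K − 282.07 K)/0.02256 = 631 W

Q = 631 W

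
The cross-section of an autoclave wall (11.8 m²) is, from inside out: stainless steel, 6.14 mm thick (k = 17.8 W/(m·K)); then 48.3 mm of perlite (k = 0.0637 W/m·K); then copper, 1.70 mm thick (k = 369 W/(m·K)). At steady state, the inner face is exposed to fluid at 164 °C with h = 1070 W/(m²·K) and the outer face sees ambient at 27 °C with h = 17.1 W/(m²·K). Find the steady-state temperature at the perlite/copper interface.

Series thermal resistances, inner to outer:
  R_conv,in = 1/(hA) = 1/(1070·11.8) = 7.920×10^-5 K/W
  R_stainless steel = L/(kA) = 0.00614/(17.8·11.8) = 2.923×10^-5 K/W
  R_perlite = L/(kA) = 0.0483/(0.0637·11.8) = 0.06426 K/W
  R_copper = L/(kA) = 0.00170/(369·11.8) = 3.904×10^-7 K/W
  R_conv,out = 1/(hA) = 1/(17.1·11.8) = 0.004956 K/W
ΣR = 7.920×10^-5 + 2.923×10^-5 + 0.06426 + 3.904×10^-7 + 0.004956 = 0.06932 K/W
Q = ΔT/ΣR = (164 °C − 27 °C)/0.06932 = 1976 W
From the inner boundary to the perlite/copper interface, ΣR_partial = 0.06437 K/W.
T_interface = T_in − Q·ΣR_partial = 164 °C − (1976)(0.06437) = 36.8 °C

T = 36.8 °C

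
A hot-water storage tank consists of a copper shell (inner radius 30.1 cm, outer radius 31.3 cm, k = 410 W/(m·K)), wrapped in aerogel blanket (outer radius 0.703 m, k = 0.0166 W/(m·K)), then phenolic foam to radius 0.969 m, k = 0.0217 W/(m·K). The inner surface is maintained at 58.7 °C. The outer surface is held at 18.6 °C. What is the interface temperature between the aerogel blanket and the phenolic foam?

T = 24.4 °C

Treat each layer as a resistance in series:
  R_copper = (1/0.301 − 1/0.313)/(4πk) = 0.1274/(4π·410) = 2.472×10^-5 K/W
  R_aerogel blanket = (1/0.313 − 1/0.703)/(4πk) = 1.772/(4π·0.0166) = 8.497 K/W
  R_phenolic foam = (1/0.703 − 1/0.969)/(4πk) = 0.3905/(4π·0.0217) = 1.432 K/W
ΣR = 2.472×10^-5 + 8.497 + 1.432 = 9.929 K/W
Q = ΔT/ΣR = (58.7 °C − 18.6 °C)/9.929 = 4.039 W
From the inner boundary to the aerogel blanket/phenolic foam interface, ΣR_partial = 8.497 K/W.
T_interface = T_in − Q·ΣR_partial = 58.7 °C − (4.039)(8.497) = 24.4 °C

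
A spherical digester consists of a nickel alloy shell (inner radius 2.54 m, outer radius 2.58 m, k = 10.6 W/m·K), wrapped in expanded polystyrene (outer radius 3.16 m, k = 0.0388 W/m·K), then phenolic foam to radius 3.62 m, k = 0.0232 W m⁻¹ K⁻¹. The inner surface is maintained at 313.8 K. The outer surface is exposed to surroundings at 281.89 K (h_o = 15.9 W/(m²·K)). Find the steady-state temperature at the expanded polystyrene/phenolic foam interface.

Resistance network (inner→outer):
  R_nickel alloy = (1/2.54 − 1/2.58)/(4πk) = 0.006104/(4π·10.6) = 4.582×10^-5 K/W
  R_expanded polystyrene = (1/2.58 − 1/3.16)/(4πk) = 0.07114/(4π·0.0388) = 0.1459 K/W
  R_phenolic foam = (1/3.16 − 1/3.62)/(4πk) = 0.04021/(4π·0.0232) = 0.1379 K/W
  R_conv,out = 1/(4πr²h) = 1/(4π·3.62²·15.9) = 3.819×10^-4 K/W
ΣR = 4.582×10^-5 + 0.1459 + 0.1379 + 3.819×10^-4 = 0.2842 K/W
Q = ΔT/ΣR = (313.8 K − 281.89 K)/0.2842 = 112.3 W
From the inner boundary to the expanded polystyrene/phenolic foam interface, ΣR_partial = 0.1459 K/W.
T_interface = T_in − Q·ΣR_partial = 313.8 K − (112.3)(0.1459) = 297.4 K

T = 297.4 K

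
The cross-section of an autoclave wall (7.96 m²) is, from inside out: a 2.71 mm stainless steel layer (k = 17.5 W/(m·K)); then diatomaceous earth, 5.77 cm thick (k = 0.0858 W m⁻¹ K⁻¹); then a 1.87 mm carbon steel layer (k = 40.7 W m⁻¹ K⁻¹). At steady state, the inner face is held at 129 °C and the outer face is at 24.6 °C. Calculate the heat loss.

Q = 1240 W

Series thermal resistances, inner to outer:
  R_stainless steel = L/(kA) = 0.00271/(17.5·7.96) = 1.945×10^-5 K/W
  R_diatomaceous earth = L/(kA) = 0.0577/(0.0858·7.96) = 0.08448 K/W
  R_carbon steel = L/(kA) = 0.00187/(40.7·7.96) = 5.772×10^-6 K/W
ΣR = 1.945×10^-5 + 0.08448 + 5.772×10^-6 = 0.08451 K/W
Q = ΔT/ΣR = (129 °C − 24.6 °C)/0.08451 = 1240 W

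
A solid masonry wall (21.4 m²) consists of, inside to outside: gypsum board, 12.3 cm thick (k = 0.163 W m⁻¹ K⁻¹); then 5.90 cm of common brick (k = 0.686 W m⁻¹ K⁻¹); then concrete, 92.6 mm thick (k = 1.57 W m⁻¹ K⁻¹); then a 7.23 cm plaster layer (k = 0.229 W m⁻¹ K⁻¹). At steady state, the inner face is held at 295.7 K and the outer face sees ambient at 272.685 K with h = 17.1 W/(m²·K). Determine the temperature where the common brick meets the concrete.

T = 280.51 K

Treat each layer as a resistance in series:
  R_gypsum board = L/(kA) = 0.123/(0.163·21.4) = 0.03526 K/W
  R_common brick = L/(kA) = 0.0590/(0.686·21.4) = 0.004019 K/W
  R_concrete = L/(kA) = 0.0926/(1.57·21.4) = 0.002756 K/W
  R_plaster = L/(kA) = 0.0723/(0.229·21.4) = 0.01475 K/W
  R_conv,out = 1/(hA) = 1/(17.1·21.4) = 0.002733 K/W
ΣR = 0.03526 + 0.004019 + 0.002756 + 0.01475 + 0.002733 = 0.05952 K/W
Q = ΔT/ΣR = (295.7 K − 272.685 K)/0.05952 = 386.7 W
From the inner boundary to the common brick/concrete interface, ΣR_partial = 0.03928 K/W.
T_interface = T_in − Q·ΣR_partial = 295.7 K − (386.7)(0.03928) = 280.51 K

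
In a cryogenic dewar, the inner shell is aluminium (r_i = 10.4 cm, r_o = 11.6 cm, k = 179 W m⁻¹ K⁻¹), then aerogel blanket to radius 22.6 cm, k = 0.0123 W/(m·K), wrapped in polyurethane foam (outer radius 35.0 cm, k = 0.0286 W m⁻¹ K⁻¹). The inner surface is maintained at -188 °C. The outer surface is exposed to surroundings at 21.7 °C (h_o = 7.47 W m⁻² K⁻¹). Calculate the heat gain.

Resistance network (inner→outer):
  R_aluminium = (1/0.104 − 1/0.116)/(4πk) = 0.9947/(4π·179) = 4.422×10^-4 K/W
  R_aerogel blanket = (1/0.116 − 1/0.226)/(4πk) = 4.196/(4π·0.0123) = 27.15 K/W
  R_polyurethane foam = (1/0.226 − 1/0.350)/(4πk) = 1.568/(4π·0.0286) = 4.362 K/W
  R_conv,out = 1/(4πr²h) = 1/(4π·0.350²·7.47) = 0.08696 K/W
ΣR = 4.422×10^-4 + 27.15 + 4.362 + 0.08696 = 31.60 K/W
Q = ΔT/ΣR = (-188 °C − 21.7 °C)/31.60 = -6.64 W
(Negative Q ⇒ heat flows inward; heat gain = 6.64 W.)

Q = 6.64 W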